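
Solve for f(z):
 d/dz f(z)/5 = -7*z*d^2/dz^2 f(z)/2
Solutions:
 f(z) = C1 + C2*z^(33/35)


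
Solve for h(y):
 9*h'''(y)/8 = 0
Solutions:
 h(y) = C1 + C2*y + C3*y^2


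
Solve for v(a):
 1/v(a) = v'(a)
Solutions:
 v(a) = -sqrt(C1 + 2*a)
 v(a) = sqrt(C1 + 2*a)


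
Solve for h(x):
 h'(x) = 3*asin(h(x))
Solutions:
 Integral(1/asin(_y), (_y, h(x))) = C1 + 3*x


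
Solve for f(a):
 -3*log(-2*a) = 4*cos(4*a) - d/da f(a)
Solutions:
 f(a) = C1 + 3*a*log(-a) - 3*a + 3*a*log(2) + sin(4*a)


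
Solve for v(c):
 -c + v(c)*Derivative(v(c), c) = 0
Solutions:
 v(c) = -sqrt(C1 + c^2)
 v(c) = sqrt(C1 + c^2)


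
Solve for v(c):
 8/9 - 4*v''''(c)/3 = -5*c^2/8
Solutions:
 v(c) = C1 + C2*c + C3*c^2 + C4*c^3 + c^6/768 + c^4/36


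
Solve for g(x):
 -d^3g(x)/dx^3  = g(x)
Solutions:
 g(x) = C3*exp(-x) + (C1*sin(sqrt(3)*x/2) + C2*cos(sqrt(3)*x/2))*exp(x/2)


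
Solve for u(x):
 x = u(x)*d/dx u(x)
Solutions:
 u(x) = -sqrt(C1 + x^2)
 u(x) = sqrt(C1 + x^2)


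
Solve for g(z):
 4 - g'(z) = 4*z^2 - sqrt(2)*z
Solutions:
 g(z) = C1 - 4*z^3/3 + sqrt(2)*z^2/2 + 4*z


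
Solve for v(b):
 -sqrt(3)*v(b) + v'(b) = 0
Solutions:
 v(b) = C1*exp(sqrt(3)*b)


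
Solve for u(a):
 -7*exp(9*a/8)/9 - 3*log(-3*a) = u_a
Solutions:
 u(a) = C1 - 3*a*log(-a) + 3*a*(1 - log(3)) - 56*exp(9*a/8)/81


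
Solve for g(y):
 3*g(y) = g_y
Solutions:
 g(y) = C1*exp(3*y)


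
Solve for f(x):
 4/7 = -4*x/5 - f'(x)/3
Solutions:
 f(x) = C1 - 6*x^2/5 - 12*x/7


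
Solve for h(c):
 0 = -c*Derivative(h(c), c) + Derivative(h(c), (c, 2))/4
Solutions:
 h(c) = C1 + C2*erfi(sqrt(2)*c)


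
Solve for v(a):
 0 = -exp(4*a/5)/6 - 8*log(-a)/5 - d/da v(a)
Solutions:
 v(a) = C1 - 8*a*log(-a)/5 + 8*a/5 - 5*exp(4*a/5)/24


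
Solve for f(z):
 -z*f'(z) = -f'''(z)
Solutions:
 f(z) = C1 + Integral(C2*airyai(z) + C3*airybi(z), z)


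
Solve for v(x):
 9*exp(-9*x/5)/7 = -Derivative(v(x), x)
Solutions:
 v(x) = C1 + 5*exp(-9*x/5)/7


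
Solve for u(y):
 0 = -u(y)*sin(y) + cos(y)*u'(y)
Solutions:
 u(y) = C1/cos(y)


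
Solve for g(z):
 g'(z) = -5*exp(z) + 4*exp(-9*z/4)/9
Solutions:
 g(z) = C1 - 5*exp(z) - 16*exp(-9*z/4)/81


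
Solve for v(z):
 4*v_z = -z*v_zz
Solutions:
 v(z) = C1 + C2/z^3


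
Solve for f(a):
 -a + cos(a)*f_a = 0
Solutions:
 f(a) = C1 + Integral(a/cos(a), a)


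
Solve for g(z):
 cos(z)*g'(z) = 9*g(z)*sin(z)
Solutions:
 g(z) = C1/cos(z)^9


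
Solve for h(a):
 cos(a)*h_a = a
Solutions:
 h(a) = C1 + Integral(a/cos(a), a)


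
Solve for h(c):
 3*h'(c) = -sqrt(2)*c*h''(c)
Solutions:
 h(c) = C1 + C2*c^(1 - 3*sqrt(2)/2)


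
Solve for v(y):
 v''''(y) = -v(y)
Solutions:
 v(y) = (C1*sin(sqrt(2)*y/2) + C2*cos(sqrt(2)*y/2))*exp(-sqrt(2)*y/2) + (C3*sin(sqrt(2)*y/2) + C4*cos(sqrt(2)*y/2))*exp(sqrt(2)*y/2)


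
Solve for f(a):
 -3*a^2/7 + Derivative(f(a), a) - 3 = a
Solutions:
 f(a) = C1 + a^3/7 + a^2/2 + 3*a


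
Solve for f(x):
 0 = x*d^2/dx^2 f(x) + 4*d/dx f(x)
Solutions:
 f(x) = C1 + C2/x^3


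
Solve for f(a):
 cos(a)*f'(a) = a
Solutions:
 f(a) = C1 + Integral(a/cos(a), a)


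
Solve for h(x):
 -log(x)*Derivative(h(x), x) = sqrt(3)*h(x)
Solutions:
 h(x) = C1*exp(-sqrt(3)*li(x))


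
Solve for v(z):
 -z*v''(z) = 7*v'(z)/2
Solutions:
 v(z) = C1 + C2/z^(5/2)


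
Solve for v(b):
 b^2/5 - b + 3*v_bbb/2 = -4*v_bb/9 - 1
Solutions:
 v(b) = C1 + C2*b + C3*exp(-8*b/27) - 3*b^4/80 + 141*b^3/160 - 12861*b^2/1280


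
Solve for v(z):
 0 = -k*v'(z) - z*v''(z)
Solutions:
 v(z) = C1 + z^(1 - re(k))*(C2*sin(log(z)*Abs(im(k))) + C3*cos(log(z)*im(k)))


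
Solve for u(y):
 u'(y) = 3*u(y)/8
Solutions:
 u(y) = C1*exp(3*y/8)


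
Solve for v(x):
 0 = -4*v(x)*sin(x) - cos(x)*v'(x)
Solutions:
 v(x) = C1*cos(x)^4


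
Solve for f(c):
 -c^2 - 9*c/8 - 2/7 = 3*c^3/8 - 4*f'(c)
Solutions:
 f(c) = C1 + 3*c^4/128 + c^3/12 + 9*c^2/64 + c/14


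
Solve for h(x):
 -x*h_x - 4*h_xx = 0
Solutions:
 h(x) = C1 + C2*erf(sqrt(2)*x/4)


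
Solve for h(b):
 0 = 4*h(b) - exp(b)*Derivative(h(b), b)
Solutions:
 h(b) = C1*exp(-4*exp(-b))


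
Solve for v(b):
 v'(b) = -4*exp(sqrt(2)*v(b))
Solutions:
 v(b) = sqrt(2)*(2*log(1/(C1 + 4*b)) - log(2))/4


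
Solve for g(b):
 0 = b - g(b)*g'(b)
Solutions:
 g(b) = -sqrt(C1 + b^2)
 g(b) = sqrt(C1 + b^2)


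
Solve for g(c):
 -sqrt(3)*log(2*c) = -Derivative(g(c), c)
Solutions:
 g(c) = C1 + sqrt(3)*c*log(c) - sqrt(3)*c + sqrt(3)*c*log(2)


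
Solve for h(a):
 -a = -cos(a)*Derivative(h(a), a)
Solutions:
 h(a) = C1 + Integral(a/cos(a), a)


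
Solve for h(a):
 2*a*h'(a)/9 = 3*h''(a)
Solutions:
 h(a) = C1 + C2*erfi(sqrt(3)*a/9)


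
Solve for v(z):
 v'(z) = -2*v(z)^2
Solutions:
 v(z) = 1/(C1 + 2*z)


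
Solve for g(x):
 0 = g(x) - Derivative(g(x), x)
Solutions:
 g(x) = C1*exp(x)


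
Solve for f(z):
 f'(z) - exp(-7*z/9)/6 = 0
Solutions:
 f(z) = C1 - 3*exp(-7*z/9)/14


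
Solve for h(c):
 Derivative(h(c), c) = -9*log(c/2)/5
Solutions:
 h(c) = C1 - 9*c*log(c)/5 + 9*c*log(2)/5 + 9*c/5


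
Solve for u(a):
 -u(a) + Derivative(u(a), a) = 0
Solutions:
 u(a) = C1*exp(a)


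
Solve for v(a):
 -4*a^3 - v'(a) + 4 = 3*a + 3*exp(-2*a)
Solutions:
 v(a) = C1 - a^4 - 3*a^2/2 + 4*a + 3*exp(-2*a)/2


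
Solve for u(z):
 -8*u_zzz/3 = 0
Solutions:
 u(z) = C1 + C2*z + C3*z^2


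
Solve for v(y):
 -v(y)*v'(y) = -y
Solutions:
 v(y) = -sqrt(C1 + y^2)
 v(y) = sqrt(C1 + y^2)


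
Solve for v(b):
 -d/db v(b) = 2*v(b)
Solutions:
 v(b) = C1*exp(-2*b)


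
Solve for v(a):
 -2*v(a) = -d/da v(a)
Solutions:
 v(a) = C1*exp(2*a)


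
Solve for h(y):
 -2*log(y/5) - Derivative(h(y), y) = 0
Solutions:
 h(y) = C1 - 2*y*log(y) + 2*y + y*log(25)


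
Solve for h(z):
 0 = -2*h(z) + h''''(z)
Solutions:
 h(z) = C1*exp(-2^(1/4)*z) + C2*exp(2^(1/4)*z) + C3*sin(2^(1/4)*z) + C4*cos(2^(1/4)*z)


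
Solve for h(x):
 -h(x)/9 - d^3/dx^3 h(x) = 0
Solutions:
 h(x) = C3*exp(-3^(1/3)*x/3) + (C1*sin(3^(5/6)*x/6) + C2*cos(3^(5/6)*x/6))*exp(3^(1/3)*x/6)


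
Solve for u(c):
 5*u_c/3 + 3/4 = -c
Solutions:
 u(c) = C1 - 3*c^2/10 - 9*c/20


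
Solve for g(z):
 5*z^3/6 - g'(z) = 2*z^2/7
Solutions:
 g(z) = C1 + 5*z^4/24 - 2*z^3/21


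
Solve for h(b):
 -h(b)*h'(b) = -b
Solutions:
 h(b) = -sqrt(C1 + b^2)
 h(b) = sqrt(C1 + b^2)


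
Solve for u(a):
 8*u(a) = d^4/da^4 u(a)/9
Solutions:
 u(a) = C1*exp(-2^(3/4)*sqrt(3)*a) + C2*exp(2^(3/4)*sqrt(3)*a) + C3*sin(2^(3/4)*sqrt(3)*a) + C4*cos(2^(3/4)*sqrt(3)*a)


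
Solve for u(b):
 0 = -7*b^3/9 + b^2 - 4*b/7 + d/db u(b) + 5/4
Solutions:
 u(b) = C1 + 7*b^4/36 - b^3/3 + 2*b^2/7 - 5*b/4


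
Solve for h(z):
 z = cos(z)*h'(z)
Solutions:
 h(z) = C1 + Integral(z/cos(z), z)


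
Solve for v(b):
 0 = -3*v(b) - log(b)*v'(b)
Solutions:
 v(b) = C1*exp(-3*li(b))


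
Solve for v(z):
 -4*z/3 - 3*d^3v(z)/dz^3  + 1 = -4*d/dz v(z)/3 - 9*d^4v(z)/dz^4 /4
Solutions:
 v(z) = C1 + C2*exp(z*(4/(3*sqrt(33) + 19)^(1/3) + (3*sqrt(33) + 19)^(1/3) + 4)/9)*sin(sqrt(3)*z*(-(3*sqrt(33) + 19)^(1/3) + 4/(3*sqrt(33) + 19)^(1/3))/9) + C3*exp(z*(4/(3*sqrt(33) + 19)^(1/3) + (3*sqrt(33) + 19)^(1/3) + 4)/9)*cos(sqrt(3)*z*(-(3*sqrt(33) + 19)^(1/3) + 4/(3*sqrt(33) + 19)^(1/3))/9) + C4*exp(2*z*(-(3*sqrt(33) + 19)^(1/3) - 4/(3*sqrt(33) + 19)^(1/3) + 2)/9) + z^2/2 - 3*z/4


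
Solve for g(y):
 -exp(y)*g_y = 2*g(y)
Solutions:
 g(y) = C1*exp(2*exp(-y))


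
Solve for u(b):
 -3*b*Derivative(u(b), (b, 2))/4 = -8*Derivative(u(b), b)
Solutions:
 u(b) = C1 + C2*b^(35/3)


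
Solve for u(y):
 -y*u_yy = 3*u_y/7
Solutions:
 u(y) = C1 + C2*y^(4/7)


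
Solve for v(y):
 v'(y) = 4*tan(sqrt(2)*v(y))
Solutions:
 v(y) = sqrt(2)*(pi - asin(C1*exp(4*sqrt(2)*y)))/2
 v(y) = sqrt(2)*asin(C1*exp(4*sqrt(2)*y))/2


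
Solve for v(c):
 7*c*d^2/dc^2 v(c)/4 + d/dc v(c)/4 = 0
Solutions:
 v(c) = C1 + C2*c^(6/7)


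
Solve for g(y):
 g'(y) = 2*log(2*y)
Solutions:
 g(y) = C1 + 2*y*log(y) - 2*y + y*log(4)


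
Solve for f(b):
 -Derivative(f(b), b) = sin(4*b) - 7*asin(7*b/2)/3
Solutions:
 f(b) = C1 + 7*b*asin(7*b/2)/3 + sqrt(4 - 49*b^2)/3 + cos(4*b)/4


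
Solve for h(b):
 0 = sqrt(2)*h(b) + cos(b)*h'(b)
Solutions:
 h(b) = C1*(sin(b) - 1)^(sqrt(2)/2)/(sin(b) + 1)^(sqrt(2)/2)


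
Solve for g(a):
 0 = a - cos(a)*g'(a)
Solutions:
 g(a) = C1 + Integral(a/cos(a), a)


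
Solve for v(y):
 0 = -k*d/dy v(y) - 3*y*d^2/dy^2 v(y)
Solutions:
 v(y) = C1 + y^(1 - re(k)/3)*(C2*sin(log(y)*Abs(im(k))/3) + C3*cos(log(y)*im(k)/3))


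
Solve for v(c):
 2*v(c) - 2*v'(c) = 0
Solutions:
 v(c) = C1*exp(c)


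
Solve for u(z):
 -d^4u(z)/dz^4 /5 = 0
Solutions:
 u(z) = C1 + C2*z + C3*z^2 + C4*z^3


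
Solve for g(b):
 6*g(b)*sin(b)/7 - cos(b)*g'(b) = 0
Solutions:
 g(b) = C1/cos(b)^(6/7)


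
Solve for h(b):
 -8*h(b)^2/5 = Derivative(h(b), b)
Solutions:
 h(b) = 5/(C1 + 8*b)


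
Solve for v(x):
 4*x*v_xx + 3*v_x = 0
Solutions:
 v(x) = C1 + C2*x^(1/4)


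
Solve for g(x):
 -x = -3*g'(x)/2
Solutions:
 g(x) = C1 + x^2/3


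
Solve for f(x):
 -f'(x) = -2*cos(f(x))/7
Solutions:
 -2*x/7 - log(sin(f(x)) - 1)/2 + log(sin(f(x)) + 1)/2 = C1


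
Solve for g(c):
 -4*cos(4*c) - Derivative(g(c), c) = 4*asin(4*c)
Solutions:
 g(c) = C1 - 4*c*asin(4*c) - sqrt(1 - 16*c^2) - sin(4*c)


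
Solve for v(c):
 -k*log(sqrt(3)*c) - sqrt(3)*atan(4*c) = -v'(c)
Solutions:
 v(c) = C1 + c*k*(log(c) - 1) + c*k*log(3)/2 + sqrt(3)*(c*atan(4*c) - log(16*c^2 + 1)/8)


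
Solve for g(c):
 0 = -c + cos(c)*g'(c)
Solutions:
 g(c) = C1 + Integral(c/cos(c), c)


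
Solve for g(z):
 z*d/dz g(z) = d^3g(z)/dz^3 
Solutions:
 g(z) = C1 + Integral(C2*airyai(z) + C3*airybi(z), z)


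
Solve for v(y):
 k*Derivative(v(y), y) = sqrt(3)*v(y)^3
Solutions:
 v(y) = -sqrt(2)*sqrt(-k/(C1*k + sqrt(3)*y))/2
 v(y) = sqrt(2)*sqrt(-k/(C1*k + sqrt(3)*y))/2


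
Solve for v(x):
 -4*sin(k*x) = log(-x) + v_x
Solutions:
 v(x) = C1 - x*log(-x) + x - 4*Piecewise((-cos(k*x)/k, Ne(k, 0)), (0, True))


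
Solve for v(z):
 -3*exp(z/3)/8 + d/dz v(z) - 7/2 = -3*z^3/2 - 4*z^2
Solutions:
 v(z) = C1 - 3*z^4/8 - 4*z^3/3 + 7*z/2 + 9*exp(z/3)/8


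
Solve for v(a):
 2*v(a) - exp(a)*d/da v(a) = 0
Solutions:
 v(a) = C1*exp(-2*exp(-a))


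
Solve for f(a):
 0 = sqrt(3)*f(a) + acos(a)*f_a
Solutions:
 f(a) = C1*exp(-sqrt(3)*Integral(1/acos(a), a))


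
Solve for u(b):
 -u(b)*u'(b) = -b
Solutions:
 u(b) = -sqrt(C1 + b^2)
 u(b) = sqrt(C1 + b^2)


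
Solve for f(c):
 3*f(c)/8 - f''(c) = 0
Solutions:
 f(c) = C1*exp(-sqrt(6)*c/4) + C2*exp(sqrt(6)*c/4)


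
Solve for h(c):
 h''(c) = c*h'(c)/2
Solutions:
 h(c) = C1 + C2*erfi(c/2)


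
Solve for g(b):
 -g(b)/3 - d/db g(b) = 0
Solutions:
 g(b) = C1*exp(-b/3)


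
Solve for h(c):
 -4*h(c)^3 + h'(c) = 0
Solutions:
 h(c) = -sqrt(2)*sqrt(-1/(C1 + 4*c))/2
 h(c) = sqrt(2)*sqrt(-1/(C1 + 4*c))/2


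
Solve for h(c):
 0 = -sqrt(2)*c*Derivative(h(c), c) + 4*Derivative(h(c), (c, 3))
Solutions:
 h(c) = C1 + Integral(C2*airyai(sqrt(2)*c/2) + C3*airybi(sqrt(2)*c/2), c)


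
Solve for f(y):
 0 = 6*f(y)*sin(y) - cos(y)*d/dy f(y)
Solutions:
 f(y) = C1/cos(y)^6


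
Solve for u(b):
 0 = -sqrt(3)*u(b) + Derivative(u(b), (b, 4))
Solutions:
 u(b) = C1*exp(-3^(1/8)*b) + C2*exp(3^(1/8)*b) + C3*sin(3^(1/8)*b) + C4*cos(3^(1/8)*b)


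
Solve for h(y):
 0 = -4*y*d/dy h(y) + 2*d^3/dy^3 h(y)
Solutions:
 h(y) = C1 + Integral(C2*airyai(2^(1/3)*y) + C3*airybi(2^(1/3)*y), y)


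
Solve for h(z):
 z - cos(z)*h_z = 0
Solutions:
 h(z) = C1 + Integral(z/cos(z), z)


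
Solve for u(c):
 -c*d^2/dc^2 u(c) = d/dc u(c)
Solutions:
 u(c) = C1 + C2*log(c)


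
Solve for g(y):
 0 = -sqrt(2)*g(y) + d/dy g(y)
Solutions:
 g(y) = C1*exp(sqrt(2)*y)


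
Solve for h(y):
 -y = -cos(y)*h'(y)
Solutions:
 h(y) = C1 + Integral(y/cos(y), y)


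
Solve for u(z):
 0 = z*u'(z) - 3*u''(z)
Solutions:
 u(z) = C1 + C2*erfi(sqrt(6)*z/6)


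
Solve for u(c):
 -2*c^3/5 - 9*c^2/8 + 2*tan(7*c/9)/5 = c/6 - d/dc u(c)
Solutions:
 u(c) = C1 + c^4/10 + 3*c^3/8 + c^2/12 + 18*log(cos(7*c/9))/35


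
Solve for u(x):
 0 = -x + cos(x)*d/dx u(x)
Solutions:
 u(x) = C1 + Integral(x/cos(x), x)


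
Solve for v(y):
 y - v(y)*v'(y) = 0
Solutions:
 v(y) = -sqrt(C1 + y^2)
 v(y) = sqrt(C1 + y^2)


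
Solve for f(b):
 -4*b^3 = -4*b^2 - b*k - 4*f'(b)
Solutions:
 f(b) = C1 + b^4/4 - b^3/3 - b^2*k/8


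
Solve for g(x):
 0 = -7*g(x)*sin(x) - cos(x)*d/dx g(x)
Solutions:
 g(x) = C1*cos(x)^7


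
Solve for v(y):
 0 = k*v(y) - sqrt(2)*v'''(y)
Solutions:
 v(y) = C1*exp(2^(5/6)*k^(1/3)*y/2) + C2*exp(2^(5/6)*k^(1/3)*y*(-1 + sqrt(3)*I)/4) + C3*exp(-2^(5/6)*k^(1/3)*y*(1 + sqrt(3)*I)/4)


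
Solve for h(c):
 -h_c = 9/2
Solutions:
 h(c) = C1 - 9*c/2


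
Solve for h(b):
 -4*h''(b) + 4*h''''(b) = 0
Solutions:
 h(b) = C1 + C2*b + C3*exp(-b) + C4*exp(b)


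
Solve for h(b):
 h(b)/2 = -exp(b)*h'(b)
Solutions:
 h(b) = C1*exp(exp(-b)/2)


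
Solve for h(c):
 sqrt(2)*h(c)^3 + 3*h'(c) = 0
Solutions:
 h(c) = -sqrt(6)*sqrt(-1/(C1 - sqrt(2)*c))/2
 h(c) = sqrt(6)*sqrt(-1/(C1 - sqrt(2)*c))/2


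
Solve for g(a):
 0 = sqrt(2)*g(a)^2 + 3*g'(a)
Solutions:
 g(a) = 3/(C1 + sqrt(2)*a)


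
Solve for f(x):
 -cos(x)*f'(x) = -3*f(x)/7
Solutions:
 f(x) = C1*(sin(x) + 1)^(3/14)/(sin(x) - 1)^(3/14)


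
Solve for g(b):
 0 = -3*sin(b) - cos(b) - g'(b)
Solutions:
 g(b) = C1 - sin(b) + 3*cos(b)


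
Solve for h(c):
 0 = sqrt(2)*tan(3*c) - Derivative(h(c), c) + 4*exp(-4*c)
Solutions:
 h(c) = C1 + sqrt(2)*log(tan(3*c)^2 + 1)/6 - exp(-4*c)


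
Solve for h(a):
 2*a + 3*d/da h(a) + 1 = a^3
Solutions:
 h(a) = C1 + a^4/12 - a^2/3 - a/3


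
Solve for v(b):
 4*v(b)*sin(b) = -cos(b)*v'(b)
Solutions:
 v(b) = C1*cos(b)^4


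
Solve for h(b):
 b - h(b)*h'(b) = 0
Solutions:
 h(b) = -sqrt(C1 + b^2)
 h(b) = sqrt(C1 + b^2)


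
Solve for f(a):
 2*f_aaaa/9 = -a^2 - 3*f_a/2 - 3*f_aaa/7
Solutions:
 f(a) = C1 + C2*exp(3*a*(-6 + 9/(7*sqrt(2779) + 370)^(1/3) + (7*sqrt(2779) + 370)^(1/3))/28)*sin(3*sqrt(3)*a*(-(7*sqrt(2779) + 370)^(1/3) + 9/(7*sqrt(2779) + 370)^(1/3))/28) + C3*exp(3*a*(-6 + 9/(7*sqrt(2779) + 370)^(1/3) + (7*sqrt(2779) + 370)^(1/3))/28)*cos(3*sqrt(3)*a*(-(7*sqrt(2779) + 370)^(1/3) + 9/(7*sqrt(2779) + 370)^(1/3))/28) + C4*exp(-3*a*(9/(7*sqrt(2779) + 370)^(1/3) + 3 + (7*sqrt(2779) + 370)^(1/3))/14) - 2*a^3/9 + 8*a/21


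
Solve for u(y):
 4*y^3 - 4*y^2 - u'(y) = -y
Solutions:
 u(y) = C1 + y^4 - 4*y^3/3 + y^2/2


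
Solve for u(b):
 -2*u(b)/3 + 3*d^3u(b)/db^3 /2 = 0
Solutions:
 u(b) = C3*exp(2^(2/3)*3^(1/3)*b/3) + (C1*sin(2^(2/3)*3^(5/6)*b/6) + C2*cos(2^(2/3)*3^(5/6)*b/6))*exp(-2^(2/3)*3^(1/3)*b/6)


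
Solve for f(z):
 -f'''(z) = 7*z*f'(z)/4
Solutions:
 f(z) = C1 + Integral(C2*airyai(-14^(1/3)*z/2) + C3*airybi(-14^(1/3)*z/2), z)


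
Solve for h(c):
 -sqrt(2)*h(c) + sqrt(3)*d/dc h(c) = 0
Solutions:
 h(c) = C1*exp(sqrt(6)*c/3)


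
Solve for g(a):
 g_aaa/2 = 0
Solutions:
 g(a) = C1 + C2*a + C3*a^2


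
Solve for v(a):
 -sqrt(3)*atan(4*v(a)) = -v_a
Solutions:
 Integral(1/atan(4*_y), (_y, v(a))) = C1 + sqrt(3)*a


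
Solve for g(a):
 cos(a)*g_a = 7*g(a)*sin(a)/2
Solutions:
 g(a) = C1/cos(a)^(7/2)


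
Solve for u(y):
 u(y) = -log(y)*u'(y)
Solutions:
 u(y) = C1*exp(-li(y))


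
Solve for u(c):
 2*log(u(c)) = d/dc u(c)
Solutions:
 li(u(c)) = C1 + 2*c


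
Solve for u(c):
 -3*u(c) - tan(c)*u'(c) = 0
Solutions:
 u(c) = C1/sin(c)^3


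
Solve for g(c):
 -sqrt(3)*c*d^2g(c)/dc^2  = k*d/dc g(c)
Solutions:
 g(c) = C1 + c^(-sqrt(3)*re(k)/3 + 1)*(C2*sin(sqrt(3)*log(c)*Abs(im(k))/3) + C3*cos(sqrt(3)*log(c)*im(k)/3))


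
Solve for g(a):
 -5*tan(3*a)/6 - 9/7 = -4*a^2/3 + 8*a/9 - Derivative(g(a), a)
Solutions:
 g(a) = C1 - 4*a^3/9 + 4*a^2/9 + 9*a/7 - 5*log(cos(3*a))/18


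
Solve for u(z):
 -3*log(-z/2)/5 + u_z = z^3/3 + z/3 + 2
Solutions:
 u(z) = C1 + z^4/12 + z^2/6 + 3*z*log(-z)/5 + z*(7 - 3*log(2))/5


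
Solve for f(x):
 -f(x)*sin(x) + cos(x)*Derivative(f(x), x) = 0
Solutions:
 f(x) = C1/cos(x)


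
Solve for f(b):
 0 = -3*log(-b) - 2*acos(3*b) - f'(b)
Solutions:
 f(b) = C1 - 3*b*log(-b) - 2*b*acos(3*b) + 3*b + 2*sqrt(1 - 9*b^2)/3


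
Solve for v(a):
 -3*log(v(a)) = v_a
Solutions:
 li(v(a)) = C1 - 3*a


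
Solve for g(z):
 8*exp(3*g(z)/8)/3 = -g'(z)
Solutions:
 g(z) = 8*log((-1 - sqrt(3)*I)*(1/(C1 + 8*z))^(1/3))
 g(z) = 8*log((-1 + sqrt(3)*I)*(1/(C1 + 8*z))^(1/3))
 g(z) = 8*log(1/(C1 + 8*z))/3 + 8*log(2)


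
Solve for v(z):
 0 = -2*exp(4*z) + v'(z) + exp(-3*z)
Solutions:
 v(z) = C1 + exp(4*z)/2 + exp(-3*z)/3


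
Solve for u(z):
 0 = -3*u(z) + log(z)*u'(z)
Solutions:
 u(z) = C1*exp(3*li(z))


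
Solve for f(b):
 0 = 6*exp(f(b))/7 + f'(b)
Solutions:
 f(b) = log(1/(C1 + 6*b)) + log(7)


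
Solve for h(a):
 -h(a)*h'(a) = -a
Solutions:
 h(a) = -sqrt(C1 + a^2)
 h(a) = sqrt(C1 + a^2)


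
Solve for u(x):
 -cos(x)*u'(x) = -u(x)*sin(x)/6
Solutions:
 u(x) = C1/cos(x)^(1/6)


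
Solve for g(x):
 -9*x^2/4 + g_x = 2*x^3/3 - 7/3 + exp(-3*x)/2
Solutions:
 g(x) = C1 + x^4/6 + 3*x^3/4 - 7*x/3 - exp(-3*x)/6


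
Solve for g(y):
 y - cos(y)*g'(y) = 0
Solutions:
 g(y) = C1 + Integral(y/cos(y), y)


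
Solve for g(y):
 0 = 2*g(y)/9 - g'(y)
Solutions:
 g(y) = C1*exp(2*y/9)


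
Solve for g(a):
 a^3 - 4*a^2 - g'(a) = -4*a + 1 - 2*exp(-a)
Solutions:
 g(a) = C1 + a^4/4 - 4*a^3/3 + 2*a^2 - a - 2*exp(-a)


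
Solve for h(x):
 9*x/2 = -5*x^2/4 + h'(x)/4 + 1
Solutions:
 h(x) = C1 + 5*x^3/3 + 9*x^2 - 4*x


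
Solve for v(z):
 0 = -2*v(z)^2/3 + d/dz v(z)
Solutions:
 v(z) = -3/(C1 + 2*z)


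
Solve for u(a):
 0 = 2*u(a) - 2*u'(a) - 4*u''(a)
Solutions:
 u(a) = C1*exp(-a) + C2*exp(a/2)


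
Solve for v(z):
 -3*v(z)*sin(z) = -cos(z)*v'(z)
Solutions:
 v(z) = C1/cos(z)^3


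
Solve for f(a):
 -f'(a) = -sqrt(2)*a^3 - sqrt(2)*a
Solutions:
 f(a) = C1 + sqrt(2)*a^4/4 + sqrt(2)*a^2/2


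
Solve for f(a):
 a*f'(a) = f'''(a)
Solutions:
 f(a) = C1 + Integral(C2*airyai(a) + C3*airybi(a), a)


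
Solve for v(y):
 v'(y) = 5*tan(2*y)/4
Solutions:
 v(y) = C1 - 5*log(cos(2*y))/8


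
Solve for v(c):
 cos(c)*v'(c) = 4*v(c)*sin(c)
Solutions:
 v(c) = C1/cos(c)^4


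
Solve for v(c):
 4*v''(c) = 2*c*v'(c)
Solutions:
 v(c) = C1 + C2*erfi(c/2)


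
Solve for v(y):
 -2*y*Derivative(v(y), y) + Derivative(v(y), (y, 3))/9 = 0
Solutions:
 v(y) = C1 + Integral(C2*airyai(18^(1/3)*y) + C3*airybi(18^(1/3)*y), y)


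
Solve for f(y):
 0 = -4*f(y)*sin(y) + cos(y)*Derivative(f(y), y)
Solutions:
 f(y) = C1/cos(y)^4


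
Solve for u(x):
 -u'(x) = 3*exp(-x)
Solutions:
 u(x) = C1 + 3*exp(-x)


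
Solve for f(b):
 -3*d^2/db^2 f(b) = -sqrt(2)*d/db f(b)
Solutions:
 f(b) = C1 + C2*exp(sqrt(2)*b/3)


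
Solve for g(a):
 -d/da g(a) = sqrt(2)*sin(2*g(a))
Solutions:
 g(a) = pi - acos((-C1 - exp(4*sqrt(2)*a))/(C1 - exp(4*sqrt(2)*a)))/2
 g(a) = acos((-C1 - exp(4*sqrt(2)*a))/(C1 - exp(4*sqrt(2)*a)))/2


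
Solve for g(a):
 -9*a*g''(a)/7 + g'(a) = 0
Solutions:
 g(a) = C1 + C2*a^(16/9)


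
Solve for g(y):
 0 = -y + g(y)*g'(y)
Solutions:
 g(y) = -sqrt(C1 + y^2)
 g(y) = sqrt(C1 + y^2)


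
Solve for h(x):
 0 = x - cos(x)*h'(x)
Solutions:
 h(x) = C1 + Integral(x/cos(x), x)


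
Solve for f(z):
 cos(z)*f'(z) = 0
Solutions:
 f(z) = C1


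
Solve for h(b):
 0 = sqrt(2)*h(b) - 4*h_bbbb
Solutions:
 h(b) = C1*exp(-2^(5/8)*b/2) + C2*exp(2^(5/8)*b/2) + C3*sin(2^(5/8)*b/2) + C4*cos(2^(5/8)*b/2)


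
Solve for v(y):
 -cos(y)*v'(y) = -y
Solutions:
 v(y) = C1 + Integral(y/cos(y), y)


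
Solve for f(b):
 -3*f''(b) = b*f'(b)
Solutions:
 f(b) = C1 + C2*erf(sqrt(6)*b/6)


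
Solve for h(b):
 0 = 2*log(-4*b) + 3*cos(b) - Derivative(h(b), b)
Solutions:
 h(b) = C1 + 2*b*log(-b) - 2*b + 4*b*log(2) + 3*sin(b)


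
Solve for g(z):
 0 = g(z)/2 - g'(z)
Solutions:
 g(z) = C1*exp(z/2)


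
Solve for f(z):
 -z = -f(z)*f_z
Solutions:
 f(z) = -sqrt(C1 + z^2)
 f(z) = sqrt(C1 + z^2)


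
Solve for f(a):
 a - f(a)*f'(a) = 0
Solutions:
 f(a) = -sqrt(C1 + a^2)
 f(a) = sqrt(C1 + a^2)


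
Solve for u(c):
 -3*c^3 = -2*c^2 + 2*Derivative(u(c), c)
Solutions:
 u(c) = C1 - 3*c^4/8 + c^3/3


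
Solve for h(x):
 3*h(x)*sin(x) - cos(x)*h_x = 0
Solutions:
 h(x) = C1/cos(x)^3


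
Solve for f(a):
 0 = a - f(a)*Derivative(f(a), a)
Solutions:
 f(a) = -sqrt(C1 + a^2)
 f(a) = sqrt(C1 + a^2)


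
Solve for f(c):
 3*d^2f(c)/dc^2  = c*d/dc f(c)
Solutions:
 f(c) = C1 + C2*erfi(sqrt(6)*c/6)


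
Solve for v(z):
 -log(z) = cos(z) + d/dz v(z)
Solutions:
 v(z) = C1 - z*log(z) + z - sin(z)


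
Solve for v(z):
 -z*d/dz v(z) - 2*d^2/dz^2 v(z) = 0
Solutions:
 v(z) = C1 + C2*erf(z/2)


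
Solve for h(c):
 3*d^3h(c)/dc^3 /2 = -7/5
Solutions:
 h(c) = C1 + C2*c + C3*c^2 - 7*c^3/45


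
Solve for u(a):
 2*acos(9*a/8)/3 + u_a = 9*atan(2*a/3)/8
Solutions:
 u(a) = C1 - 2*a*acos(9*a/8)/3 + 9*a*atan(2*a/3)/8 + 2*sqrt(64 - 81*a^2)/27 - 27*log(4*a^2 + 9)/32


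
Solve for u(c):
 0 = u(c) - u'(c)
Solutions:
 u(c) = C1*exp(c)


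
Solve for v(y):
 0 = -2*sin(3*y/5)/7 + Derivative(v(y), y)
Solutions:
 v(y) = C1 - 10*cos(3*y/5)/21


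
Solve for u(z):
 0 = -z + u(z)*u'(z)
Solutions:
 u(z) = -sqrt(C1 + z^2)
 u(z) = sqrt(C1 + z^2)


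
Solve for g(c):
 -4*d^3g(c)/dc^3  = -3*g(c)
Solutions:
 g(c) = C3*exp(6^(1/3)*c/2) + (C1*sin(2^(1/3)*3^(5/6)*c/4) + C2*cos(2^(1/3)*3^(5/6)*c/4))*exp(-6^(1/3)*c/4)


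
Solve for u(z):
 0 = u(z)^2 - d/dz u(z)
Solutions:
 u(z) = -1/(C1 + z)


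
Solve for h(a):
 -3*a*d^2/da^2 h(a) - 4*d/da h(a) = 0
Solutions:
 h(a) = C1 + C2/a^(1/3)


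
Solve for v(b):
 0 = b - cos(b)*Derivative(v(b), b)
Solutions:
 v(b) = C1 + Integral(b/cos(b), b)


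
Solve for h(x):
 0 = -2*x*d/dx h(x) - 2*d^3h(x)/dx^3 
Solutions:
 h(x) = C1 + Integral(C2*airyai(-x) + C3*airybi(-x), x)


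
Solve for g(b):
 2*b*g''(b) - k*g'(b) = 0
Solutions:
 g(b) = C1 + b^(re(k)/2 + 1)*(C2*sin(log(b)*Abs(im(k))/2) + C3*cos(log(b)*im(k)/2))


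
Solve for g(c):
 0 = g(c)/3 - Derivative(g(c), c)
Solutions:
 g(c) = C1*exp(c/3)


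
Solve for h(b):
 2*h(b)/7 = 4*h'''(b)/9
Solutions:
 h(b) = C3*exp(42^(2/3)*b/14) + (C1*sin(3*14^(2/3)*3^(1/6)*b/28) + C2*cos(3*14^(2/3)*3^(1/6)*b/28))*exp(-42^(2/3)*b/28)


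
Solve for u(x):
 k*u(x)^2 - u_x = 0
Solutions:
 u(x) = -1/(C1 + k*x)


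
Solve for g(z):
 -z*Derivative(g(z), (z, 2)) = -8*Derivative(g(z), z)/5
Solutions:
 g(z) = C1 + C2*z^(13/5)


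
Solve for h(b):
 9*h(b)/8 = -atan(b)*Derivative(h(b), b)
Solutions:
 h(b) = C1*exp(-9*Integral(1/atan(b), b)/8)


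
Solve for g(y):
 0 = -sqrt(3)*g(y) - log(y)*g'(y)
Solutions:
 g(y) = C1*exp(-sqrt(3)*li(y))


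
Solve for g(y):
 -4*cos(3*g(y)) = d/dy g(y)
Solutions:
 g(y) = -asin((C1 + exp(24*y))/(C1 - exp(24*y)))/3 + pi/3
 g(y) = asin((C1 + exp(24*y))/(C1 - exp(24*y)))/3


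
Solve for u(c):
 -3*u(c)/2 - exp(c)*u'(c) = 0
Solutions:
 u(c) = C1*exp(3*exp(-c)/2)


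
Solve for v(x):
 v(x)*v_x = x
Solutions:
 v(x) = -sqrt(C1 + x^2)
 v(x) = sqrt(C1 + x^2)


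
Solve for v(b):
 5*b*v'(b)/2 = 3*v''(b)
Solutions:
 v(b) = C1 + C2*erfi(sqrt(15)*b/6)


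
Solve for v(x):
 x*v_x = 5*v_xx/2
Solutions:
 v(x) = C1 + C2*erfi(sqrt(5)*x/5)


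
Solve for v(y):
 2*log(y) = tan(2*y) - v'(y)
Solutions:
 v(y) = C1 - 2*y*log(y) + 2*y - log(cos(2*y))/2


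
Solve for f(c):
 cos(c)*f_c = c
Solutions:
 f(c) = C1 + Integral(c/cos(c), c)


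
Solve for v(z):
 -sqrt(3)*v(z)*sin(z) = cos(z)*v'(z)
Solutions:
 v(z) = C1*cos(z)^(sqrt(3))


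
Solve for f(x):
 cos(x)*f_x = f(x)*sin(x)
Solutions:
 f(x) = C1/cos(x)


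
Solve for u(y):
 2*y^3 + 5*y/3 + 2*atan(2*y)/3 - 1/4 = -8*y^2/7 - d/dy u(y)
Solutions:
 u(y) = C1 - y^4/2 - 8*y^3/21 - 5*y^2/6 - 2*y*atan(2*y)/3 + y/4 + log(4*y^2 + 1)/6


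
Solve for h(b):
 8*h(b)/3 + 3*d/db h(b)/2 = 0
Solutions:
 h(b) = C1*exp(-16*b/9)


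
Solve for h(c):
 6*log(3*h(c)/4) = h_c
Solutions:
 Integral(1/(-log(_y) - log(3) + 2*log(2)), (_y, h(c)))/6 = C1 - c


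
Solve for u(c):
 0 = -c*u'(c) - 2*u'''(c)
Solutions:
 u(c) = C1 + Integral(C2*airyai(-2^(2/3)*c/2) + C3*airybi(-2^(2/3)*c/2), c)


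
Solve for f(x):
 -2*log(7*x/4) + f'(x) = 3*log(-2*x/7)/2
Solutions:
 f(x) = C1 + 7*x*log(x)/2 + x*(-7/2 - 3*log(2) + log(14)/2 + 3*I*pi/2)


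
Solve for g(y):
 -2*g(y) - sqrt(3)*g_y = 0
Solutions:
 g(y) = C1*exp(-2*sqrt(3)*y/3)


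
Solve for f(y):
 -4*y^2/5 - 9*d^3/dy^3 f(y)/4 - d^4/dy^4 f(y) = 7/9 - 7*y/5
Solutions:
 f(y) = C1 + C2*y + C3*y^2 + C4*exp(-9*y/4) - 4*y^5/675 + 19*y^4/486 - 278*y^3/2187


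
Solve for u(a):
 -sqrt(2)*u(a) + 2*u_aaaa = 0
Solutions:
 u(a) = C1*exp(-2^(7/8)*a/2) + C2*exp(2^(7/8)*a/2) + C3*sin(2^(7/8)*a/2) + C4*cos(2^(7/8)*a/2)


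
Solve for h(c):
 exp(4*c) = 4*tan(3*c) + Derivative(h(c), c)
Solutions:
 h(c) = C1 + exp(4*c)/4 + 4*log(cos(3*c))/3


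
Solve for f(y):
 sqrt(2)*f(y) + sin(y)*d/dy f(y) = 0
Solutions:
 f(y) = C1*(cos(y) + 1)^(sqrt(2)/2)/(cos(y) - 1)^(sqrt(2)/2)


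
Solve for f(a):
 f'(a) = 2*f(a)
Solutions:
 f(a) = C1*exp(2*a)


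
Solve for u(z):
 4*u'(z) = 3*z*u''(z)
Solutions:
 u(z) = C1 + C2*z^(7/3)


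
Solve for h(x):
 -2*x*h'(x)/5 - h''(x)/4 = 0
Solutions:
 h(x) = C1 + C2*erf(2*sqrt(5)*x/5)


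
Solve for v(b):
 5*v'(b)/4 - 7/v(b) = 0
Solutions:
 v(b) = -sqrt(C1 + 280*b)/5
 v(b) = sqrt(C1 + 280*b)/5


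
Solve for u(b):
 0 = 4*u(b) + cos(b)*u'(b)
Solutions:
 u(b) = C1*(sin(b)^2 - 2*sin(b) + 1)/(sin(b)^2 + 2*sin(b) + 1)


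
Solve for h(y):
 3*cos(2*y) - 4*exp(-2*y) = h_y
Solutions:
 h(y) = C1 + 3*sin(2*y)/2 + 2*exp(-2*y)


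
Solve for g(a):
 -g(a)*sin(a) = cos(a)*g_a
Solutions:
 g(a) = C1*cos(a)


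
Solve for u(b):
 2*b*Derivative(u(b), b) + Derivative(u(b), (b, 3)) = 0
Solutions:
 u(b) = C1 + Integral(C2*airyai(-2^(1/3)*b) + C3*airybi(-2^(1/3)*b), b)


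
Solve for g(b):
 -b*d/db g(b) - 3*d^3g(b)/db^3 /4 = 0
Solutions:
 g(b) = C1 + Integral(C2*airyai(-6^(2/3)*b/3) + C3*airybi(-6^(2/3)*b/3), b)


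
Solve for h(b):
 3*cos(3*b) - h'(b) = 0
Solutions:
 h(b) = C1 + sin(3*b)


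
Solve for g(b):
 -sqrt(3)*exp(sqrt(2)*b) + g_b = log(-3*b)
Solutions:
 g(b) = C1 + b*log(-b) + b*(-1 + log(3)) + sqrt(6)*exp(sqrt(2)*b)/2


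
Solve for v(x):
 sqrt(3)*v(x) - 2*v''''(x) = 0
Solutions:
 v(x) = C1*exp(-2^(3/4)*3^(1/8)*x/2) + C2*exp(2^(3/4)*3^(1/8)*x/2) + C3*sin(2^(3/4)*3^(1/8)*x/2) + C4*cos(2^(3/4)*3^(1/8)*x/2)


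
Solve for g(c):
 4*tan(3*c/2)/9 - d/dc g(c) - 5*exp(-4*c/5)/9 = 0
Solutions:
 g(c) = C1 + 4*log(tan(3*c/2)^2 + 1)/27 + 25*exp(-4*c/5)/36


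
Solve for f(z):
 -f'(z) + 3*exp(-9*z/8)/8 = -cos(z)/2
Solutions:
 f(z) = C1 + sin(z)/2 - exp(-9*z/8)/3


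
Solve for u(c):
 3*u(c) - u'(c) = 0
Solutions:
 u(c) = C1*exp(3*c)


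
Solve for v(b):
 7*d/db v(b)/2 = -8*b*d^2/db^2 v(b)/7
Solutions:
 v(b) = C1 + C2/b^(33/16)


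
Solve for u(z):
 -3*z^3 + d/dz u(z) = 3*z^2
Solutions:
 u(z) = C1 + 3*z^4/4 + z^3


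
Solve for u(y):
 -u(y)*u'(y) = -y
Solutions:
 u(y) = -sqrt(C1 + y^2)
 u(y) = sqrt(C1 + y^2)


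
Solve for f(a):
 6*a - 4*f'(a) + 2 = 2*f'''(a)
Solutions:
 f(a) = C1 + C2*sin(sqrt(2)*a) + C3*cos(sqrt(2)*a) + 3*a^2/4 + a/2


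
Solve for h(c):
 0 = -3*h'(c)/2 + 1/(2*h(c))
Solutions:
 h(c) = -sqrt(C1 + 6*c)/3
 h(c) = sqrt(C1 + 6*c)/3


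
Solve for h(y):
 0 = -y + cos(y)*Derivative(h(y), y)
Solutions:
 h(y) = C1 + Integral(y/cos(y), y)


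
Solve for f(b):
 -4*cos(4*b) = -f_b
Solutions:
 f(b) = C1 + sin(4*b)


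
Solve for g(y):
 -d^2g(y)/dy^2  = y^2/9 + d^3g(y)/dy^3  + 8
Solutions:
 g(y) = C1 + C2*y + C3*exp(-y) - y^4/108 + y^3/27 - 37*y^2/9


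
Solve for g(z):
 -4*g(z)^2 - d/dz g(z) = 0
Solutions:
 g(z) = 1/(C1 + 4*z)


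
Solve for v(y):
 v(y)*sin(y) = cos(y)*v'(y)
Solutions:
 v(y) = C1/cos(y)


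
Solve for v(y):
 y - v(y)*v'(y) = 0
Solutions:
 v(y) = -sqrt(C1 + y^2)
 v(y) = sqrt(C1 + y^2)


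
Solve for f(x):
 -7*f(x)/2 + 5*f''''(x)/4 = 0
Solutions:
 f(x) = C1*exp(-14^(1/4)*5^(3/4)*x/5) + C2*exp(14^(1/4)*5^(3/4)*x/5) + C3*sin(14^(1/4)*5^(3/4)*x/5) + C4*cos(14^(1/4)*5^(3/4)*x/5)


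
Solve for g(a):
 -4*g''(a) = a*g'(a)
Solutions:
 g(a) = C1 + C2*erf(sqrt(2)*a/4)


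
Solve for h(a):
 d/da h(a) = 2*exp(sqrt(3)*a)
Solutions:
 h(a) = C1 + 2*sqrt(3)*exp(sqrt(3)*a)/3


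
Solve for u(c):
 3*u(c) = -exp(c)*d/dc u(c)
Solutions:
 u(c) = C1*exp(3*exp(-c))


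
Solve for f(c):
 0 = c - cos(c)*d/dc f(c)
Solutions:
 f(c) = C1 + Integral(c/cos(c), c)


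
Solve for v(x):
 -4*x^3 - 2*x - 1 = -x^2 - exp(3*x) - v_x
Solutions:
 v(x) = C1 + x^4 - x^3/3 + x^2 + x - exp(3*x)/3


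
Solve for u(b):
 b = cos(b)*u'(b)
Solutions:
 u(b) = C1 + Integral(b/cos(b), b)


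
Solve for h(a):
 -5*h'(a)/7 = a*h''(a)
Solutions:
 h(a) = C1 + C2*a^(2/7)


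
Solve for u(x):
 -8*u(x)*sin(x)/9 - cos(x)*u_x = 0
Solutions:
 u(x) = C1*cos(x)^(8/9)


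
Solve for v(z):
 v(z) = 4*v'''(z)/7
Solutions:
 v(z) = C3*exp(14^(1/3)*z/2) + (C1*sin(14^(1/3)*sqrt(3)*z/4) + C2*cos(14^(1/3)*sqrt(3)*z/4))*exp(-14^(1/3)*z/4)


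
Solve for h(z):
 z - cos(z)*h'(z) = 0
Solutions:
 h(z) = C1 + Integral(z/cos(z), z)


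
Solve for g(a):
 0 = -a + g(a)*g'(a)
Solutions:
 g(a) = -sqrt(C1 + a^2)
 g(a) = sqrt(C1 + a^2)


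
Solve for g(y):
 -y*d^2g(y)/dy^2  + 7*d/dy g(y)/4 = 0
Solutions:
 g(y) = C1 + C2*y^(11/4)


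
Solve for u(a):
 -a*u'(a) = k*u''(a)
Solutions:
 u(a) = C1 + C2*sqrt(k)*erf(sqrt(2)*a*sqrt(1/k)/2)


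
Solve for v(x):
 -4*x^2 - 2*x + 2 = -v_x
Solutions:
 v(x) = C1 + 4*x^3/3 + x^2 - 2*x


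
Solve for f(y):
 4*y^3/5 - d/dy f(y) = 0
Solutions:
 f(y) = C1 + y^4/5


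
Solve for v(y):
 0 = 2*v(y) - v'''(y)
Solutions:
 v(y) = C3*exp(2^(1/3)*y) + (C1*sin(2^(1/3)*sqrt(3)*y/2) + C2*cos(2^(1/3)*sqrt(3)*y/2))*exp(-2^(1/3)*y/2)


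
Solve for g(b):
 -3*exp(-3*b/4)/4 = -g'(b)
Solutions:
 g(b) = C1 - 1/exp(b)^(3/4)


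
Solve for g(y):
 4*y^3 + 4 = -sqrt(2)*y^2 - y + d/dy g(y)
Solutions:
 g(y) = C1 + y^4 + sqrt(2)*y^3/3 + y^2/2 + 4*y


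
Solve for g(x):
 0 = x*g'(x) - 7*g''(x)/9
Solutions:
 g(x) = C1 + C2*erfi(3*sqrt(14)*x/14)


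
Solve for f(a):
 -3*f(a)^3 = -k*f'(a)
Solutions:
 f(a) = -sqrt(2)*sqrt(-k/(C1*k + 3*a))/2
 f(a) = sqrt(2)*sqrt(-k/(C1*k + 3*a))/2


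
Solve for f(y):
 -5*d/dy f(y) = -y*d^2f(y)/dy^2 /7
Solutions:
 f(y) = C1 + C2*y^36


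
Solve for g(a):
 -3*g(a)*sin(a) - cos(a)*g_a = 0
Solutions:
 g(a) = C1*cos(a)^3


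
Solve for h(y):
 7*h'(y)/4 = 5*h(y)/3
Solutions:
 h(y) = C1*exp(20*y/21)


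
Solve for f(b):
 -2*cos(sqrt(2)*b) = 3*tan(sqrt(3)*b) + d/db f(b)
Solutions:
 f(b) = C1 + sqrt(3)*log(cos(sqrt(3)*b)) - sqrt(2)*sin(sqrt(2)*b)


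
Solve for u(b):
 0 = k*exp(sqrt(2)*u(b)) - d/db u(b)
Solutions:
 u(b) = sqrt(2)*(2*log(-1/(C1 + b*k)) - log(2))/4


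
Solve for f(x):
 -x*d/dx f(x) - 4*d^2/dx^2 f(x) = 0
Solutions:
 f(x) = C1 + C2*erf(sqrt(2)*x/4)


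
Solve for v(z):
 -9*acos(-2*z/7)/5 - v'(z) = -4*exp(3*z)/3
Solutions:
 v(z) = C1 - 9*z*acos(-2*z/7)/5 - 9*sqrt(49 - 4*z^2)/10 + 4*exp(3*z)/9


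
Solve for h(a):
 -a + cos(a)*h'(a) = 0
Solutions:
 h(a) = C1 + Integral(a/cos(a), a)


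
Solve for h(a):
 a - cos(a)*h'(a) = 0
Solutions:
 h(a) = C1 + Integral(a/cos(a), a)


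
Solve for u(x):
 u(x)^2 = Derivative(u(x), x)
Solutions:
 u(x) = -1/(C1 + x)


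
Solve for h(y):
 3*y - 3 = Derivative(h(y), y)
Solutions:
 h(y) = C1 + 3*y^2/2 - 3*y


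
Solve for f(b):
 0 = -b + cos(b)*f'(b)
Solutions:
 f(b) = C1 + Integral(b/cos(b), b)


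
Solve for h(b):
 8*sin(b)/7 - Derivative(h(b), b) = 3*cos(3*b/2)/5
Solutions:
 h(b) = C1 - 2*sin(3*b/2)/5 - 8*cos(b)/7


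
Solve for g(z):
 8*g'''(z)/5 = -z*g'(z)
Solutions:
 g(z) = C1 + Integral(C2*airyai(-5^(1/3)*z/2) + C3*airybi(-5^(1/3)*z/2), z)


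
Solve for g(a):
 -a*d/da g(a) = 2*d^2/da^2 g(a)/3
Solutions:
 g(a) = C1 + C2*erf(sqrt(3)*a/2)


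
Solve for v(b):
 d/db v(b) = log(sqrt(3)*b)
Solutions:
 v(b) = C1 + b*log(b) - b + b*log(3)/2


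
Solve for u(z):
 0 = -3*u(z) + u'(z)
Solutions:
 u(z) = C1*exp(3*z)


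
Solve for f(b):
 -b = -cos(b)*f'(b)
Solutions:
 f(b) = C1 + Integral(b/cos(b), b)


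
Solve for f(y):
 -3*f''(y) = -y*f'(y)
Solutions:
 f(y) = C1 + C2*erfi(sqrt(6)*y/6)


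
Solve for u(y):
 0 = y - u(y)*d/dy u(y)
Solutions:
 u(y) = -sqrt(C1 + y^2)
 u(y) = sqrt(C1 + y^2)


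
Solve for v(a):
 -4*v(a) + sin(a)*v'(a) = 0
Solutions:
 v(a) = C1*(cos(a)^2 - 2*cos(a) + 1)/(cos(a)^2 + 2*cos(a) + 1)


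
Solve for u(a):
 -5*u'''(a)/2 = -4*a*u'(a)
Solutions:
 u(a) = C1 + Integral(C2*airyai(2*5^(2/3)*a/5) + C3*airybi(2*5^(2/3)*a/5), a)


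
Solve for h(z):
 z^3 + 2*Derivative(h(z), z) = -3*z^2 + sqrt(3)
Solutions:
 h(z) = C1 - z^4/8 - z^3/2 + sqrt(3)*z/2


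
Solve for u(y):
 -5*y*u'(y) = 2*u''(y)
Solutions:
 u(y) = C1 + C2*erf(sqrt(5)*y/2)


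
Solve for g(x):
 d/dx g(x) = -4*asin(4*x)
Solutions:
 g(x) = C1 - 4*x*asin(4*x) - sqrt(1 - 16*x^2)


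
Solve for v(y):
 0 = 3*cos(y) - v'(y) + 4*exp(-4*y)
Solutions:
 v(y) = C1 + 3*sin(y) - exp(-4*y)


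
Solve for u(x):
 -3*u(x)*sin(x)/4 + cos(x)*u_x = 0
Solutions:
 u(x) = C1/cos(x)^(3/4)


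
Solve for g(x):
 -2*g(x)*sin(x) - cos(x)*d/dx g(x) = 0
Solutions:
 g(x) = C1*cos(x)^2


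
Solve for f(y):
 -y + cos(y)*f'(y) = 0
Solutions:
 f(y) = C1 + Integral(y/cos(y), y)


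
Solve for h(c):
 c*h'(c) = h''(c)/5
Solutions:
 h(c) = C1 + C2*erfi(sqrt(10)*c/2)


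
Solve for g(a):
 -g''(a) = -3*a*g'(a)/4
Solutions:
 g(a) = C1 + C2*erfi(sqrt(6)*a/4)


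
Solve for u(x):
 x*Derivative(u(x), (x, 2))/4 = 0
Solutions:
 u(x) = C1 + C2*x


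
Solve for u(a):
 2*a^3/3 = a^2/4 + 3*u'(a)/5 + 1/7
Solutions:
 u(a) = C1 + 5*a^4/18 - 5*a^3/36 - 5*a/21


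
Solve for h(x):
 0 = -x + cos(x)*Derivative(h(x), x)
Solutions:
 h(x) = C1 + Integral(x/cos(x), x)


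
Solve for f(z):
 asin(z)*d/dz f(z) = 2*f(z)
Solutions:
 f(z) = C1*exp(2*Integral(1/asin(z), z))


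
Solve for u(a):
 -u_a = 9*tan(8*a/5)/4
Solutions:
 u(a) = C1 + 45*log(cos(8*a/5))/32


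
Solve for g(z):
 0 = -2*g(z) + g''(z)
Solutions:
 g(z) = C1*exp(-sqrt(2)*z) + C2*exp(sqrt(2)*z)


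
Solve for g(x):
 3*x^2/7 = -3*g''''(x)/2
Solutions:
 g(x) = C1 + C2*x + C3*x^2 + C4*x^3 - x^6/1260


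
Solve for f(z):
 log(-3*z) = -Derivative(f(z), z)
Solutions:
 f(z) = C1 - z*log(-z) + z*(1 - log(3))


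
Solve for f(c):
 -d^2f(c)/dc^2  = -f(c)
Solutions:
 f(c) = C1*exp(-c) + C2*exp(c)


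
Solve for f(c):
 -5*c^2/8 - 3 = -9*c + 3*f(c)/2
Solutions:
 f(c) = -5*c^2/12 + 6*c - 2


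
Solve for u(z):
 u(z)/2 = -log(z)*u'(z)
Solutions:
 u(z) = C1*exp(-li(z)/2)


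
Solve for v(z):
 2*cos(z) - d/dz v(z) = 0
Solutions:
 v(z) = C1 + 2*sin(z)


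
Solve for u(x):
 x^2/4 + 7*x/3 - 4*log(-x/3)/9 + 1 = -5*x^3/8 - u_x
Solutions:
 u(x) = C1 - 5*x^4/32 - x^3/12 - 7*x^2/6 + 4*x*log(-x)/9 + x*(-13 - 4*log(3))/9


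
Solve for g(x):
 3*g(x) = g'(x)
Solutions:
 g(x) = C1*exp(3*x)


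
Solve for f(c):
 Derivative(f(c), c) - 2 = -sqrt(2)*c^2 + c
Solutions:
 f(c) = C1 - sqrt(2)*c^3/3 + c^2/2 + 2*c


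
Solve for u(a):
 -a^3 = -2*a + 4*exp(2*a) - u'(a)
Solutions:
 u(a) = C1 + a^4/4 - a^2 + 2*exp(2*a)


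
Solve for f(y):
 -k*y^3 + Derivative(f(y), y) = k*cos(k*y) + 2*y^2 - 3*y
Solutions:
 f(y) = C1 + k*y^4/4 + 2*y^3/3 - 3*y^2/2 + sin(k*y)


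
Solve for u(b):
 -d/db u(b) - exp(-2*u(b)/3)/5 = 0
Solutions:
 u(b) = 3*log(-sqrt(C1 - b)) - 3*log(15) + 3*log(30)/2
 u(b) = 3*log(C1 - b)/2 - 3*log(15) + 3*log(30)/2


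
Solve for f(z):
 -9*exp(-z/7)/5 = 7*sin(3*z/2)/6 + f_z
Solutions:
 f(z) = C1 + 7*cos(3*z/2)/9 + 63*exp(-z/7)/5


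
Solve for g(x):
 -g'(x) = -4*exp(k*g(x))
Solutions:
 g(x) = Piecewise((log(-1/(C1*k + 4*k*x))/k, Ne(k, 0)), (nan, True))
 g(x) = Piecewise((C1 + 4*x, Eq(k, 0)), (nan, True))


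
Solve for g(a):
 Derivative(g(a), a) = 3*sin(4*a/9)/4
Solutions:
 g(a) = C1 - 27*cos(4*a/9)/16


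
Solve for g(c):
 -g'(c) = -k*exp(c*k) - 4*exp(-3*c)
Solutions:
 g(c) = C1 + exp(c*k) - 4*exp(-3*c)/3


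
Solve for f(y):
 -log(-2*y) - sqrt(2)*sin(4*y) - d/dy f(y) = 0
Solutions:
 f(y) = C1 - y*log(-y) - y*log(2) + y + sqrt(2)*cos(4*y)/4


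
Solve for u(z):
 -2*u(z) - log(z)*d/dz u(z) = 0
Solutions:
 u(z) = C1*exp(-2*li(z))


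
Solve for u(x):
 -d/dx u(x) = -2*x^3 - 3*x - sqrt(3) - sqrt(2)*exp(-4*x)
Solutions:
 u(x) = C1 + x^4/2 + 3*x^2/2 + sqrt(3)*x - sqrt(2)*exp(-4*x)/4


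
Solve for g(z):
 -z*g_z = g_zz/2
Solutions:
 g(z) = C1 + C2*erf(z)


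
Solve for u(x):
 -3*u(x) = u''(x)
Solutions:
 u(x) = C1*sin(sqrt(3)*x) + C2*cos(sqrt(3)*x)


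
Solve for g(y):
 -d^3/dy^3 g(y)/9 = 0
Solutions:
 g(y) = C1 + C2*y + C3*y^2


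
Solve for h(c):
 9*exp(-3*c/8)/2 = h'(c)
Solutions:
 h(c) = C1 - 12*exp(-3*c/8)


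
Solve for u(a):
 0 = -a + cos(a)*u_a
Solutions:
 u(a) = C1 + Integral(a/cos(a), a)


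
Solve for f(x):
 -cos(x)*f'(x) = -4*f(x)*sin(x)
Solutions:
 f(x) = C1/cos(x)^4


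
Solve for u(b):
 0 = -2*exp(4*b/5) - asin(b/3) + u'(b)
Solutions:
 u(b) = C1 + b*asin(b/3) + sqrt(9 - b^2) + 5*exp(4*b/5)/2


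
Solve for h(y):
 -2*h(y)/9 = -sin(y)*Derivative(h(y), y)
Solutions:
 h(y) = C1*(cos(y) - 1)^(1/9)/(cos(y) + 1)^(1/9)


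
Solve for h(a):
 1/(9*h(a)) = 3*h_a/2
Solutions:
 h(a) = -sqrt(C1 + 12*a)/9
 h(a) = sqrt(C1 + 12*a)/9


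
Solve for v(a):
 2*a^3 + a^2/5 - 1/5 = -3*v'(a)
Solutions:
 v(a) = C1 - a^4/6 - a^3/45 + a/15


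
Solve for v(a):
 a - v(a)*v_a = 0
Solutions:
 v(a) = -sqrt(C1 + a^2)
 v(a) = sqrt(C1 + a^2)


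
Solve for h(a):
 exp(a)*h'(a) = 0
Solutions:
 h(a) = C1


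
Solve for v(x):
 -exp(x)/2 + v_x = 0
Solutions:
 v(x) = C1 + exp(x)/2


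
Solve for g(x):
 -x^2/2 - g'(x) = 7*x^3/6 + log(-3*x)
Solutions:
 g(x) = C1 - 7*x^4/24 - x^3/6 - x*log(-x) + x*(1 - log(3))


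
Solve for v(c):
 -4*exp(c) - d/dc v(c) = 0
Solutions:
 v(c) = C1 - 4*exp(c)


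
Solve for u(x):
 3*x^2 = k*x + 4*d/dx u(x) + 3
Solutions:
 u(x) = C1 - k*x^2/8 + x^3/4 - 3*x/4


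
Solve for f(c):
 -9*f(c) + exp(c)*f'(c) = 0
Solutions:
 f(c) = C1*exp(-9*exp(-c))


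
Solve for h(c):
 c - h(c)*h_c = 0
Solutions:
 h(c) = -sqrt(C1 + c^2)
 h(c) = sqrt(C1 + c^2)


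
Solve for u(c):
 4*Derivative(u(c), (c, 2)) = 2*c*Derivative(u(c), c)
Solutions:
 u(c) = C1 + C2*erfi(c/2)
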